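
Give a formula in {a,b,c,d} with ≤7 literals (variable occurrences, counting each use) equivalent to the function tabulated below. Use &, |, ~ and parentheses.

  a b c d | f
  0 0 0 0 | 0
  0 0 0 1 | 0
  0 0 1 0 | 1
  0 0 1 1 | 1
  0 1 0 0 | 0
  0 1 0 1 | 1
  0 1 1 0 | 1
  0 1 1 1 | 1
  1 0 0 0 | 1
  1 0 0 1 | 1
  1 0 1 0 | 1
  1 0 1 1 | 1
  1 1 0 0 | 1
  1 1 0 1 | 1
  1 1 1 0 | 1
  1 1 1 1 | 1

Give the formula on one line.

  (a | c) = 0011001111111111
  ~d = 1010101010101010
  (~d | b) = 1010111110101111
  (d & (~d | b)) = 0000010100000101
  ((a | c) | (d & (~d | b))) = 0011011111111111

((a | c) | (d & (~d | b)))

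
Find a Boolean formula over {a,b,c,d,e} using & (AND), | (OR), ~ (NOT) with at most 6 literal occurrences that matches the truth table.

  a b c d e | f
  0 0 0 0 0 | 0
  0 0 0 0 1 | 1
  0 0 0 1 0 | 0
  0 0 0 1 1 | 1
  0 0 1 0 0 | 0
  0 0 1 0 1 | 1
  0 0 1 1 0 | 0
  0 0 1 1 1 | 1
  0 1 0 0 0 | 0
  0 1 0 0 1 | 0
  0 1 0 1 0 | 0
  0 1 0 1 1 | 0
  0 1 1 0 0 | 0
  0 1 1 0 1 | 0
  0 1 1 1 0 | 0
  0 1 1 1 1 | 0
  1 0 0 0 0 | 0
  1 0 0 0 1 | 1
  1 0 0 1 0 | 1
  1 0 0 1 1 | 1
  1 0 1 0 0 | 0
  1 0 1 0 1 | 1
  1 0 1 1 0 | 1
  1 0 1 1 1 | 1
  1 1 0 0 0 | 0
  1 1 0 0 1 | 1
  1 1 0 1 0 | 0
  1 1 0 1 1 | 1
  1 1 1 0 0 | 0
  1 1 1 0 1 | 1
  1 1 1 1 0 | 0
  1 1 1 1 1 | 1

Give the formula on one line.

(((e & a) | ~b) & ((d & a) | e))

  (e & a) = 00000000000000000101010101010101
  ~b = 11111111000000001111111100000000
  ((e & a) | ~b) = 11111111000000001111111101010101
  (d & a) = 00000000000000000011001100110011
  ((d & a) | e) = 01010101010101010111011101110111
  (((e & a) | ~b) & ((d & a) | e)) = 01010101000000000111011101010101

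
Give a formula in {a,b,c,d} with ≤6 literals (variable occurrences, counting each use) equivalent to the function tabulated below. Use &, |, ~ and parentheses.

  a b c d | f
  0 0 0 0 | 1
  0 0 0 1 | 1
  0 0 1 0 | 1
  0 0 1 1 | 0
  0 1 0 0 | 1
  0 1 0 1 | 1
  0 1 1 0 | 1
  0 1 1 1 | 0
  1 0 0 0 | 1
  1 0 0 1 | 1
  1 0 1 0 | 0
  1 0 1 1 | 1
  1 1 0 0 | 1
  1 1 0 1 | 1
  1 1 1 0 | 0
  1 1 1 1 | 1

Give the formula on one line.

  ~c = 1100110011001100
  (c & d) = 0001000100010001
  (a & (c & d)) = 0000000000010001
  ~d = 1010101010101010
  ~a = 1111111100000000
  (~d & ~a) = 1010101000000000
  ((a & (c & d)) | (~d & ~a)) = 1010101000010001
  (~c | ((a & (c & d)) | (~d & ~a))) = 1110111011011101

(~c | ((a & (c & d)) | (~d & ~a)))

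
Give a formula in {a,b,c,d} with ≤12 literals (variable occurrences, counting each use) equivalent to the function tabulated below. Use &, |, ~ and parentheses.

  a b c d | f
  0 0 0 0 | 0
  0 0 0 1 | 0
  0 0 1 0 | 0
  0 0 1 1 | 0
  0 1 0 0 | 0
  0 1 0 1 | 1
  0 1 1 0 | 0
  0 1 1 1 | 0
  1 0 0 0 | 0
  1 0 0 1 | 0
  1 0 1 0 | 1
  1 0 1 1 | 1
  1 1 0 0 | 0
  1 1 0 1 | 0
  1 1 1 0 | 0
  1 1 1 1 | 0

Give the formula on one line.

((((~b & (b | a)) & c) | (d & (~a & b))) & (~c | ~b))

  ~b = 1111000011110000
  (b | a) = 0000111111111111
  (~b & (b | a)) = 0000000011110000
  ((~b & (b | a)) & c) = 0000000000110000
  ~a = 1111111100000000
  (~a & b) = 0000111100000000
  (d & (~a & b)) = 0000010100000000
  (((~b & (b | a)) & c) | (d & (~a & b))) = 0000010100110000
  ~c = 1100110011001100
  (~c | ~b) = 1111110011111100
  ((((~b & (b | a)) & c) | (d & (~a & b))) & (~c | ~b)) = 0000010000110000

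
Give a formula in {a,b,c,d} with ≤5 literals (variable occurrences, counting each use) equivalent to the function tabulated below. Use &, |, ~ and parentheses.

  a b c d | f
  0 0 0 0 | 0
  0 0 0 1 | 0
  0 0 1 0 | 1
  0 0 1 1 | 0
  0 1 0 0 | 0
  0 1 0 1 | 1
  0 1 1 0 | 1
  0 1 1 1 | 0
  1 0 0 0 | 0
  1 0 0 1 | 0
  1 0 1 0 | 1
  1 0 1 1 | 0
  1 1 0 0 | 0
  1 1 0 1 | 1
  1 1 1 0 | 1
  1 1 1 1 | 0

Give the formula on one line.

  ~d = 1010101010101010
  (~d & c) = 0010001000100010
  ~c = 1100110011001100
  (~c & b) = 0000110000001100
  ((~c & b) & d) = 0000010000000100
  ((~d & c) | ((~c & b) & d)) = 0010011000100110

((~d & c) | ((~c & b) & d))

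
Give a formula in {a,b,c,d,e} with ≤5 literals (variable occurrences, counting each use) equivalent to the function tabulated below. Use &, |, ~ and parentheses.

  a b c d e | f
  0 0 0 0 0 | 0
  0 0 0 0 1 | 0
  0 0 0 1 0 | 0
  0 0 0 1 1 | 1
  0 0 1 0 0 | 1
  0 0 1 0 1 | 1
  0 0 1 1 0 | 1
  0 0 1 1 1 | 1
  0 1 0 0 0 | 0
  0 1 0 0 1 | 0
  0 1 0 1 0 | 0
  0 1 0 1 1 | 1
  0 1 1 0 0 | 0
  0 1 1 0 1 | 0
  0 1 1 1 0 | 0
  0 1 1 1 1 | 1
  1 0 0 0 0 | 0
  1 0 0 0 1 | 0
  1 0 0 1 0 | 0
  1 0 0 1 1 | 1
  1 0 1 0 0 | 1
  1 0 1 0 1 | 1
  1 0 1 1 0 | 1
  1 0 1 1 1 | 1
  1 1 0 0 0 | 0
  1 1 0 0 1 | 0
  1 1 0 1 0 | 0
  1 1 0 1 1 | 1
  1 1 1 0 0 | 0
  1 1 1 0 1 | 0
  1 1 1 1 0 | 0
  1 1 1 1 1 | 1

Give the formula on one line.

((e & d) | (~b & c))

  (e & d) = 00010001000100010001000100010001
  ~b = 11111111000000001111111100000000
  (~b & c) = 00001111000000000000111100000000
  ((e & d) | (~b & c)) = 00011111000100010001111100010001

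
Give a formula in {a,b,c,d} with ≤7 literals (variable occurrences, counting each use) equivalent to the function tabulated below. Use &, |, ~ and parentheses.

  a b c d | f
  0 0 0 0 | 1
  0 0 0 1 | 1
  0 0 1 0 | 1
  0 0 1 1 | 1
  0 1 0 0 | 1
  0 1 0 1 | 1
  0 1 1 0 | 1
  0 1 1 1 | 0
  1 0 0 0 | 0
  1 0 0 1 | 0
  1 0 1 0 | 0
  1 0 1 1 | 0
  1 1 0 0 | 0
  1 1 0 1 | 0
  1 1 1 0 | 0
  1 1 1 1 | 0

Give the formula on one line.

  ~d = 1010101010101010
  ~c = 1100110011001100
  (~d | ~c) = 1110111011101110
  ~b = 1111000011110000
  ((~d | ~c) | ~b) = 1111111011111110
  ~a = 1111111100000000
  (((~d | ~c) | ~b) & ~a) = 1111111000000000

(((~d | ~c) | ~b) & ~a)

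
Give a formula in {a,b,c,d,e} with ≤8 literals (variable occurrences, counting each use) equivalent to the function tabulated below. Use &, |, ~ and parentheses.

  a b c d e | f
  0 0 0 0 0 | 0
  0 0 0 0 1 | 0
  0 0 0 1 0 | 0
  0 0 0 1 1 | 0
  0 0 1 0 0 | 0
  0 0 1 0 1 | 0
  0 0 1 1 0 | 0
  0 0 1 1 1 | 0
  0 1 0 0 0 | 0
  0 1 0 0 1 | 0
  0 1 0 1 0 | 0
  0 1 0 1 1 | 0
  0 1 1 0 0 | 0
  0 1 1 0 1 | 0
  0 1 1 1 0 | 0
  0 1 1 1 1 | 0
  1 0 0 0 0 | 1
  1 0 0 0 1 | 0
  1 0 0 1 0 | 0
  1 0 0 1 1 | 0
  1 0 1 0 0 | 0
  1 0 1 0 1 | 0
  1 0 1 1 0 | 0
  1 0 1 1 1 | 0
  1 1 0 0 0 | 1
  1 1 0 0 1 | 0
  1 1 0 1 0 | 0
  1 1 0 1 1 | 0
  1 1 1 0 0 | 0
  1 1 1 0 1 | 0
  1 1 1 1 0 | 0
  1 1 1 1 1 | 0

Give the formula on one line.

((~d & (~c & (e | a))) & (a & ~e))

  ~d = 11001100110011001100110011001100
  ~c = 11110000111100001111000011110000
  (e | a) = 01010101010101011111111111111111
  (~c & (e | a)) = 01010000010100001111000011110000
  (~d & (~c & (e | a))) = 01000000010000001100000011000000
  ~e = 10101010101010101010101010101010
  (a & ~e) = 00000000000000001010101010101010
  ((~d & (~c & (e | a))) & (a & ~e)) = 00000000000000001000000010000000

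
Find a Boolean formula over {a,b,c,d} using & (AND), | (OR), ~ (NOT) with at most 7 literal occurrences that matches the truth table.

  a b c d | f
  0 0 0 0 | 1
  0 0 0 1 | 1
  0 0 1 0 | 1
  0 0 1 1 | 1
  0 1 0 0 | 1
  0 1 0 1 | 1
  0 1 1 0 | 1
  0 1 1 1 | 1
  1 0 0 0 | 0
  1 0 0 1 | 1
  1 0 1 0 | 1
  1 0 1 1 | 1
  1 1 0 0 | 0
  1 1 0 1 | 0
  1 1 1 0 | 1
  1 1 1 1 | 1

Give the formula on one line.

((~a | c) | (~b & d))

  ~a = 1111111100000000
  (~a | c) = 1111111100110011
  ~b = 1111000011110000
  (~b & d) = 0101000001010000
  ((~a | c) | (~b & d)) = 1111111101110011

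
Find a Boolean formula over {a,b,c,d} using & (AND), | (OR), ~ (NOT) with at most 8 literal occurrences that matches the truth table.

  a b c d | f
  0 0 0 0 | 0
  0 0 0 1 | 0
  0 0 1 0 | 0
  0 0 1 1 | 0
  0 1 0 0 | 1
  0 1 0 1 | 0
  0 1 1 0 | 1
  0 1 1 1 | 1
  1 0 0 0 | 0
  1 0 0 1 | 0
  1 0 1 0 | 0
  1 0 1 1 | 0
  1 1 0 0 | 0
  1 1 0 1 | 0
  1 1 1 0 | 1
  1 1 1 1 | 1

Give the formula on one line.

  ~b = 1111000011110000
  (c | ~b) = 1111001111110011
  (b & (c | ~b)) = 0000001100000011
  ~a = 1111111100000000
  ~d = 1010101010101010
  (~d & b) = 0000101000001010
  (~a & (~d & b)) = 0000101000000000
  ((b & (c | ~b)) | (~a & (~d & b))) = 0000101100000011

((b & (c | ~b)) | (~a & (~d & b)))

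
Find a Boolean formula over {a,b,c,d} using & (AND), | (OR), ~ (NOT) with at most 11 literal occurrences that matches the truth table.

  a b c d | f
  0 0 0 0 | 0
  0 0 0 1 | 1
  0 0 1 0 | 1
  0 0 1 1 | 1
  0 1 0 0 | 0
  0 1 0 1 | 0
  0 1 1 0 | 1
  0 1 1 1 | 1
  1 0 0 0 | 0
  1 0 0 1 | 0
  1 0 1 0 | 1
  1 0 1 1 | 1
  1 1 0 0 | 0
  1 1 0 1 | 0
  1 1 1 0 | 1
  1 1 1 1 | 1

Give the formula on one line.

((~a | c) & (c | ((~b | a) & (((a & ~b) & ~d) | d))))

  ~a = 1111111100000000
  (~a | c) = 1111111100110011
  ~b = 1111000011110000
  (~b | a) = 1111000011111111
  (a & ~b) = 0000000011110000
  ~d = 1010101010101010
  ((a & ~b) & ~d) = 0000000010100000
  (((a & ~b) & ~d) | d) = 0101010111110101
  ((~b | a) & (((a & ~b) & ~d) | d)) = 0101000011110101
  (c | ((~b | a) & (((a & ~b) & ~d) | d))) = 0111001111110111
  ((~a | c) & (c | ((~b | a) & (((a & ~b) & ~d) | d)))) = 0111001100110011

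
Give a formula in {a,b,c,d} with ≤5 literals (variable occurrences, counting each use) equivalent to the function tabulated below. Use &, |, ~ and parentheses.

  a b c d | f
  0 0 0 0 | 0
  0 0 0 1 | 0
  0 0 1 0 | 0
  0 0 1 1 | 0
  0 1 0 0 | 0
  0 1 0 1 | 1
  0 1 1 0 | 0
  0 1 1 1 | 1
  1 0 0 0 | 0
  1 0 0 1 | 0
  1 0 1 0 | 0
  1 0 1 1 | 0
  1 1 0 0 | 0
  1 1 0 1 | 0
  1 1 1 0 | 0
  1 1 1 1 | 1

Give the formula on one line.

  ~a = 1111111100000000
  (c | ~a) = 1111111100110011
  (d & b) = 0000010100000101
  ((c | ~a) & (d & b)) = 0000010100000001

((c | ~a) & (d & b))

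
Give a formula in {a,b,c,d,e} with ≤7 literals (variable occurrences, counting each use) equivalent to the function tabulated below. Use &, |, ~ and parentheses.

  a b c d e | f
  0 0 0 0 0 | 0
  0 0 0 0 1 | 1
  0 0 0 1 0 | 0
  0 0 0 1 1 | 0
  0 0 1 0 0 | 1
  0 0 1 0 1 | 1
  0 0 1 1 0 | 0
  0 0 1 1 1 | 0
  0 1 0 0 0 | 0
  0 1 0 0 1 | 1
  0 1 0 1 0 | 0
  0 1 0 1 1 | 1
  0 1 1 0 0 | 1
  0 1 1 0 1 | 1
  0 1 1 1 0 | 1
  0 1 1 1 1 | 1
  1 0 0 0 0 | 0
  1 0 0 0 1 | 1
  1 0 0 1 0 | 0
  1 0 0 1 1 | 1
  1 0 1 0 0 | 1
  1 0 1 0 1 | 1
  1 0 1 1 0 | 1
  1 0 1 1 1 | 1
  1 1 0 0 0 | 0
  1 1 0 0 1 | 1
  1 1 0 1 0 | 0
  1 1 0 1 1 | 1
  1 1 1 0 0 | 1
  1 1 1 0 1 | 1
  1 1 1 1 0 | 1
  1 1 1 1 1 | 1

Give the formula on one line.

((c | e) & (b | (a | ~d)))

  (c | e) = 01011111010111110101111101011111
  ~d = 11001100110011001100110011001100
  (a | ~d) = 11001100110011001111111111111111
  (b | (a | ~d)) = 11001100111111111111111111111111
  ((c | e) & (b | (a | ~d))) = 01001100010111110101111101011111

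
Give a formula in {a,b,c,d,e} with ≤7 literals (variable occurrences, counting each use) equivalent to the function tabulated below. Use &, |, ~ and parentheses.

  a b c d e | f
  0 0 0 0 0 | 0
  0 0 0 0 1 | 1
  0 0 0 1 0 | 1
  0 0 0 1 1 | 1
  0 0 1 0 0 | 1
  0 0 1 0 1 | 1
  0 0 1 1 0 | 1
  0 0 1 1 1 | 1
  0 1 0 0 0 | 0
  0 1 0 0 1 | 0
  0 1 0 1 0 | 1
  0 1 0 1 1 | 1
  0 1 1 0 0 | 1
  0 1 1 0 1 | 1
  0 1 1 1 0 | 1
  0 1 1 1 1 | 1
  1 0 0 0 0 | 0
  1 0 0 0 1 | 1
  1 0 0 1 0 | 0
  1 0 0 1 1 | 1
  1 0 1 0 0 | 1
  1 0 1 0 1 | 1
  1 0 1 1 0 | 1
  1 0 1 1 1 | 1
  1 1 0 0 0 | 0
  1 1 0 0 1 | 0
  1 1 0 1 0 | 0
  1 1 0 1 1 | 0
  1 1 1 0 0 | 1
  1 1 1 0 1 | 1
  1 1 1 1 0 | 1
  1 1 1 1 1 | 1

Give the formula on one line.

(c | ((~a & d) | (~b & (e | b))))

  ~a = 11111111111111110000000000000000
  (~a & d) = 00110011001100110000000000000000
  ~b = 11111111000000001111111100000000
  (e | b) = 01010101111111110101010111111111
  (~b & (e | b)) = 01010101000000000101010100000000
  ((~a & d) | (~b & (e | b))) = 01110111001100110101010100000000
  (c | ((~a & d) | (~b & (e | b)))) = 01111111001111110101111100001111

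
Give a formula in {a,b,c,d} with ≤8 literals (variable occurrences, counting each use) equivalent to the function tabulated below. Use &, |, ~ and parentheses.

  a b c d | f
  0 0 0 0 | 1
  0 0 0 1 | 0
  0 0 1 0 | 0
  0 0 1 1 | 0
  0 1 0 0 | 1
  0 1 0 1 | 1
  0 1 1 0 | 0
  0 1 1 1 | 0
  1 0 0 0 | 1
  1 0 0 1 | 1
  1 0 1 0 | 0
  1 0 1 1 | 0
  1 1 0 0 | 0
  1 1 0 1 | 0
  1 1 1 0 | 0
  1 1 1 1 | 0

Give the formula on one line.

  ~d = 1010101010101010
  (b | ~d) = 1010111110101111
  ((b | ~d) | a) = 1010111111111111
  ~c = 1100110011001100
  (((b | ~d) | a) & ~c) = 1000110011001100
  ~a = 1111111100000000
  ~b = 1111000011110000
  (~a | ~b) = 1111111111110000
  ((((b | ~d) | a) & ~c) & (~a | ~b)) = 1000110011000000

((((b | ~d) | a) & ~c) & (~a | ~b))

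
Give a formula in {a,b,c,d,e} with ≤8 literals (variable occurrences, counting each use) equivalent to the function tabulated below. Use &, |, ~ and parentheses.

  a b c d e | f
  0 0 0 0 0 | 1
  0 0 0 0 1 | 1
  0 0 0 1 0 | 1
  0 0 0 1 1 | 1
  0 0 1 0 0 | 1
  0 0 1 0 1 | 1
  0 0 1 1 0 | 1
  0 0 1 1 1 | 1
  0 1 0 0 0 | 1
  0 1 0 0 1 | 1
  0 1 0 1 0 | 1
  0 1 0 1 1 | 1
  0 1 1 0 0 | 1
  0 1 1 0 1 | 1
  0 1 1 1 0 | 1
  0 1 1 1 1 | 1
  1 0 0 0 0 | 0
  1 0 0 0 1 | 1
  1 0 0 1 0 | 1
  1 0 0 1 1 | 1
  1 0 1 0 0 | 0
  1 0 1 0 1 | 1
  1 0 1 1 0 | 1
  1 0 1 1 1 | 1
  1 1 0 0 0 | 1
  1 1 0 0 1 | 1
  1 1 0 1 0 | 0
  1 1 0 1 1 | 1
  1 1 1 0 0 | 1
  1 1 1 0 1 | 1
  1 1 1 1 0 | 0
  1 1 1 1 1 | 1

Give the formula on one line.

(((~b & d) | ((b | ~a) & (~a | ~d))) | e)

  ~b = 11111111000000001111111100000000
  (~b & d) = 00110011000000000011001100000000
  ~a = 11111111111111110000000000000000
  (b | ~a) = 11111111111111110000000011111111
  ~d = 11001100110011001100110011001100
  (~a | ~d) = 11111111111111111100110011001100
  ((b | ~a) & (~a | ~d)) = 11111111111111110000000011001100
  ((~b & d) | ((b | ~a) & (~a | ~d))) = 11111111111111110011001111001100
  (((~b & d) | ((b | ~a) & (~a | ~d))) | e) = 11111111111111110111011111011101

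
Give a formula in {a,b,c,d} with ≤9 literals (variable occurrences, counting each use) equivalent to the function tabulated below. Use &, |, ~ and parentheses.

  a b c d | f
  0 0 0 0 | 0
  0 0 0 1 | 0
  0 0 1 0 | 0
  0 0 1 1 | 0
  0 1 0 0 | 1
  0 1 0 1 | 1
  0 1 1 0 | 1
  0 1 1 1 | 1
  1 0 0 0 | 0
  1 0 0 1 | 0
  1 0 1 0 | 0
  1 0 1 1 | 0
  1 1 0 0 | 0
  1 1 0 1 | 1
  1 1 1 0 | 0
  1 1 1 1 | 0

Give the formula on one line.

  ~a = 1111111100000000
  (d | c) = 0111011101110111
  ~c = 1100110011001100
  (b & ~c) = 0000110000001100
  ((d | c) & (b & ~c)) = 0000010000000100
  (~a | ((d | c) & (b & ~c))) = 1111111100000100
  ((~a | ((d | c) & (b & ~c))) & b) = 0000111100000100

((~a | ((d | c) & (b & ~c))) & b)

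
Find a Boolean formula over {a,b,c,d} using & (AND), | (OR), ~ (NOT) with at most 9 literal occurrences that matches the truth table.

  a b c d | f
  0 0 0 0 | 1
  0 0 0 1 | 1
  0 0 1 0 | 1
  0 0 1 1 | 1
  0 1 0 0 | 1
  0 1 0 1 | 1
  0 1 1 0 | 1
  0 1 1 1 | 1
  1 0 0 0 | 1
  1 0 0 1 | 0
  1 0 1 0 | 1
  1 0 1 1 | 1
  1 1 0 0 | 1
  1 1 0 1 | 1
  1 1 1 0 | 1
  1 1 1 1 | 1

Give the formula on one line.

(b | (~d | (c | ((c | ~a) & (~d | ~c)))))

  ~d = 1010101010101010
  ~a = 1111111100000000
  (c | ~a) = 1111111100110011
  ~c = 1100110011001100
  (~d | ~c) = 1110111011101110
  ((c | ~a) & (~d | ~c)) = 1110111000100010
  (c | ((c | ~a) & (~d | ~c))) = 1111111100110011
  (~d | (c | ((c | ~a) & (~d | ~c)))) = 1111111110111011
  (b | (~d | (c | ((c | ~a) & (~d | ~c))))) = 1111111110111111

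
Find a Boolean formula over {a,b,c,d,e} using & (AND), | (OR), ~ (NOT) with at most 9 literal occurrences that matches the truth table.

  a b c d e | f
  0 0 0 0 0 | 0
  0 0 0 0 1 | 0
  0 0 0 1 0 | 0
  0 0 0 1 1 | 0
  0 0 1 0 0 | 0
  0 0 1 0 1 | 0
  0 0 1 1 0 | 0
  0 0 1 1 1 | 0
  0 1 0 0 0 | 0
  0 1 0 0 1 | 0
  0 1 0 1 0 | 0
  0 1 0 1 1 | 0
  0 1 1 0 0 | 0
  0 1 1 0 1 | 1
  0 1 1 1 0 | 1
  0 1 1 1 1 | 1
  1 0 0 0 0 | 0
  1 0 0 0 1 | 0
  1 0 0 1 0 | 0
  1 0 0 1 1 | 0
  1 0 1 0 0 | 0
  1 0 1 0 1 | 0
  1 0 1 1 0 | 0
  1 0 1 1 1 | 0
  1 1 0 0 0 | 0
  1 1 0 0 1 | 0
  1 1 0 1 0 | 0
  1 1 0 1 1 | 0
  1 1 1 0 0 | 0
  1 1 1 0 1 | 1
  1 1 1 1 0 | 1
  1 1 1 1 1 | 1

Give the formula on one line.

  (e | d) = 01110111011101110111011101110111
  ((e | d) & b) = 00000000011101110000000001110111
  ~c = 11110000111100001111000011110000
  (~c & d) = 00110000001100000011000000110000
  (((e | d) & b) | (~c & d)) = 00110000011101110011000001110111
  ((((e | d) & b) | (~c & d)) & c) = 00000000000001110000000000000111

((((e | d) & b) | (~c & d)) & c)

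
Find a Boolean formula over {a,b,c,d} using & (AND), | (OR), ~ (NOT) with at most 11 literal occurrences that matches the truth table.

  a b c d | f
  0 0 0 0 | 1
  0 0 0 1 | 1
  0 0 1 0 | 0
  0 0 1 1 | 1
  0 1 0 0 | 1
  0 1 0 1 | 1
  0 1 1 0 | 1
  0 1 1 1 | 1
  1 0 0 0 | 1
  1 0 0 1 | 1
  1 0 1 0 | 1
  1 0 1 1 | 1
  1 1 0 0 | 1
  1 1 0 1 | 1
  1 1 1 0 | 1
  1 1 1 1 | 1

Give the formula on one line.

  (d | b) = 0101111101011111
  ~c = 1100110011001100
  (d & c) = 0001000100010001
  ~a = 1111111100000000
  (~a & ~c) = 1100110000000000
  ((d & c) | (~a & ~c)) = 1101110100010001
  (~c | ((d & c) | (~a & ~c))) = 1101110111011101
  ((d | b) | (~c | ((d & c) | (~a & ~c)))) = 1101111111011111
  (c & a) = 0000000000110011
  (((d | b) | (~c | ((d & c) | (~a & ~c)))) | (c & a)) = 1101111111111111

(((d | b) | (~c | ((d & c) | (~a & ~c)))) | (c & a))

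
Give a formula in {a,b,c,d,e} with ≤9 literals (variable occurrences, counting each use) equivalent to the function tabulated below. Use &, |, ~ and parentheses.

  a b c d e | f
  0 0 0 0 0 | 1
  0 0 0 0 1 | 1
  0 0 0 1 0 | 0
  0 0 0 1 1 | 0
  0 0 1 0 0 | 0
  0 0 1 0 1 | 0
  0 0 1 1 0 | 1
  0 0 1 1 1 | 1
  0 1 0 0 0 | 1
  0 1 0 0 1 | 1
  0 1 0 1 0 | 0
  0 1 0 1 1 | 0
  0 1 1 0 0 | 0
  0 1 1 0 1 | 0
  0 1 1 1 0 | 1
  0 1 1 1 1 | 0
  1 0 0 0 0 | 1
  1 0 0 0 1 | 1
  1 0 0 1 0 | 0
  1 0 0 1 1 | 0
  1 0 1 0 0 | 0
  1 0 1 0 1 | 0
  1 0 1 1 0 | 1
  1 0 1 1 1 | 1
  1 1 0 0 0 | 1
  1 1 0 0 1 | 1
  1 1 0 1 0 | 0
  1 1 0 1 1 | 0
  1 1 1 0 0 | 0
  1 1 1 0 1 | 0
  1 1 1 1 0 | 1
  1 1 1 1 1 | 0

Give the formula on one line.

  ~c = 11110000111100001111000011110000
  ~d = 11001100110011001100110011001100
  (~c & ~d) = 11000000110000001100000011000000
  ~e = 10101010101010101010101010101010
  (b & ~e) = 00000000101010100000000010101010
  ~b = 11111111000000001111111100000000
  ((b & ~e) | ~b) = 11111111101010101111111110101010
  (c & ((b & ~e) | ~b)) = 00001111000010100000111100001010
  (d & (c & ((b & ~e) | ~b))) = 00000011000000100000001100000010
  ((~c & ~d) | (d & (c & ((b & ~e) | ~b)))) = 11000011110000101100001111000010

((~c & ~d) | (d & (c & ((b & ~e) | ~b))))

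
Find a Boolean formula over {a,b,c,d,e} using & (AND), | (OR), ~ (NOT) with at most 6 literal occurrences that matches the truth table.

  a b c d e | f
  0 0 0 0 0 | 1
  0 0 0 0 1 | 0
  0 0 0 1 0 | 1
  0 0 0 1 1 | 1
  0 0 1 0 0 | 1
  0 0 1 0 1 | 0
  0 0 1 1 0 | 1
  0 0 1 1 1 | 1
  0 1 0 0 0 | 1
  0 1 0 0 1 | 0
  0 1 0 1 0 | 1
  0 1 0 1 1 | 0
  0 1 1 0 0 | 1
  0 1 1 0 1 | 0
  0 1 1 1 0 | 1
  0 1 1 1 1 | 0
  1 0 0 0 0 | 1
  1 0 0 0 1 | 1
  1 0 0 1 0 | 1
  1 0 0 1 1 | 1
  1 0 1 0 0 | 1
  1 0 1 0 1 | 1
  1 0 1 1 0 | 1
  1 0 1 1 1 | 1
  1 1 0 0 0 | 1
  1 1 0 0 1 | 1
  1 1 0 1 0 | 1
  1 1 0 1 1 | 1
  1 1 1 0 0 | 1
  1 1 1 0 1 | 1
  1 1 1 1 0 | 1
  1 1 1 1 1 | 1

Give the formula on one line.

  ~b = 11111111000000001111111100000000
  (d & ~b) = 00110011000000000011001100000000
  ~e = 10101010101010101010101010101010
  ~a = 11111111111111110000000000000000
  (~e & ~a) = 10101010101010100000000000000000
  (a | (~e & ~a)) = 10101010101010101111111111111111
  ((d & ~b) | (a | (~e & ~a))) = 10111011101010101111111111111111

((d & ~b) | (a | (~e & ~a)))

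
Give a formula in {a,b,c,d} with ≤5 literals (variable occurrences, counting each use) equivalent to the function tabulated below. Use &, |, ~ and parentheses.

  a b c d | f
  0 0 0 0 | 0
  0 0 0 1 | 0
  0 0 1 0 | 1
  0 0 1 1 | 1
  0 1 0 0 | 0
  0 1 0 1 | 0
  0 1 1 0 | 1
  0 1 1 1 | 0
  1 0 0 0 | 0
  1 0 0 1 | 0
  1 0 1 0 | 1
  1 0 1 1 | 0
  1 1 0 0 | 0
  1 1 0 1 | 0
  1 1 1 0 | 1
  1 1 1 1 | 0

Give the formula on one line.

  ~d = 1010101010101010
  ~b = 1111000011110000
  ~a = 1111111100000000
  (~b & ~a) = 1111000000000000
  (~d | (~b & ~a)) = 1111101010101010
  (c & (~d | (~b & ~a))) = 0011001000100010

(c & (~d | (~b & ~a)))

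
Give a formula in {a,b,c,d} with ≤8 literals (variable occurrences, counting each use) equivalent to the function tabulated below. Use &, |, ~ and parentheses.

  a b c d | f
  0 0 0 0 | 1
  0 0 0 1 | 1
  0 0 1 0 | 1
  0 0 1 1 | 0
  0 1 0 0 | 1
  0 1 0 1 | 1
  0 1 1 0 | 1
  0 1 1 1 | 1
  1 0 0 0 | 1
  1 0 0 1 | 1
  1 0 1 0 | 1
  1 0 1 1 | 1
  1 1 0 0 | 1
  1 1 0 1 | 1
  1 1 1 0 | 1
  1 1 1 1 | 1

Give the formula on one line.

((b | ~c) | ((a | ~d) | ~c))

  ~c = 1100110011001100
  (b | ~c) = 1100111111001111
  ~d = 1010101010101010
  (a | ~d) = 1010101011111111
  ((a | ~d) | ~c) = 1110111011111111
  ((b | ~c) | ((a | ~d) | ~c)) = 1110111111111111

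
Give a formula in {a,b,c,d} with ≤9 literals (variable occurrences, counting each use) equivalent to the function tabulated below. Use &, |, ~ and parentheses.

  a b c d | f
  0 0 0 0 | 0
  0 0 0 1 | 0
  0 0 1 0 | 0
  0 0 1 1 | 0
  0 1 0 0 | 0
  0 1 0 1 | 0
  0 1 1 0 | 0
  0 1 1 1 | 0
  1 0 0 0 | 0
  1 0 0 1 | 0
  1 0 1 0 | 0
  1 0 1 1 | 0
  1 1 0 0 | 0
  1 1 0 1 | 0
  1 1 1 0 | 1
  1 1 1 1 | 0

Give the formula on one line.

  ~d = 1010101010101010
  (a & ~d) = 0000000010101010
  (d | c) = 0111011101110111
  ((a & ~d) & (d | c)) = 0000000000100010
  ~b = 1111000011110000
  (((a & ~d) & (d | c)) | ~b) = 1111000011110010
  (b & ~d) = 0000101000001010
  ((b & ~d) | c) = 0011101100111011
  ((((a & ~d) & (d | c)) | ~b) & ((b & ~d) | c)) = 0011000000110010
  (((((a & ~d) & (d | c)) | ~b) & ((b & ~d) | c)) & b) = 0000000000000010

(((((a & ~d) & (d | c)) | ~b) & ((b & ~d) | c)) & b)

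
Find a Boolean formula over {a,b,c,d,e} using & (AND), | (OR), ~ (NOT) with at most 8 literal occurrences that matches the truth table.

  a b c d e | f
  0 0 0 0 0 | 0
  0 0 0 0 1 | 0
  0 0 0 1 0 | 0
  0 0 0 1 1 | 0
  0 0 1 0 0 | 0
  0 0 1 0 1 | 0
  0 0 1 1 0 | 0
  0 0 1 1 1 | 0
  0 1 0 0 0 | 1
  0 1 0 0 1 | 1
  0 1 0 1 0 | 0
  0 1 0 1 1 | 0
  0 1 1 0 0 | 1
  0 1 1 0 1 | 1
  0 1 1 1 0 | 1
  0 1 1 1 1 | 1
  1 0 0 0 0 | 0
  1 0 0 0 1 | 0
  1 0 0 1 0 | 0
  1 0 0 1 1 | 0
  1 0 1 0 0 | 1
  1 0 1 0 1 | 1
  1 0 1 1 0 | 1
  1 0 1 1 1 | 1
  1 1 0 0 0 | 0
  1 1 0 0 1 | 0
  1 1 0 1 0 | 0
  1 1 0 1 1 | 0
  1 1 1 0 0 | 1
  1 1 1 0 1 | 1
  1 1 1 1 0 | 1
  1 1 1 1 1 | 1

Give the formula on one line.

  (a | b) = 00000000111111111111111111111111
  ~a = 11111111111111110000000000000000
  ~d = 11001100110011001100110011001100
  (~a & ~d) = 11001100110011000000000000000000
  ((~a & ~d) | c) = 11001111110011110000111100001111
  ((a | b) & ((~a & ~d) | c)) = 00000000110011110000111100001111

((a | b) & ((~a & ~d) | c))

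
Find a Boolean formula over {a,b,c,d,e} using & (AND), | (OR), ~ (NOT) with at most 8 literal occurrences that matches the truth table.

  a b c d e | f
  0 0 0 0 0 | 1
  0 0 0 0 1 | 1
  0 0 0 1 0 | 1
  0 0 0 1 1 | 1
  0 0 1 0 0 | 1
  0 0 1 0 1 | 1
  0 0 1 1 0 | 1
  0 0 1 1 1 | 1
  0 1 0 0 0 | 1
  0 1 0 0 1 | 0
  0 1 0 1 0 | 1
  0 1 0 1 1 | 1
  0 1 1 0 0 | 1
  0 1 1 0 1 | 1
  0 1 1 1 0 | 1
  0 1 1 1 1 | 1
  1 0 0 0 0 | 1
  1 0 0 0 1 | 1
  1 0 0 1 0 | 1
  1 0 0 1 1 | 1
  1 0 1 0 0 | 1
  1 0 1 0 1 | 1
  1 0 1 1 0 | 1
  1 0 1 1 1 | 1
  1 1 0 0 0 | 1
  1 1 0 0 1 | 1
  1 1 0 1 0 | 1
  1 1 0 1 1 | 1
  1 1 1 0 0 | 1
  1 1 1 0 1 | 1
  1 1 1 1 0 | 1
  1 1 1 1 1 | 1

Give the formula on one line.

  (e & d) = 00010001000100010001000100010001
  (c | a) = 00001111000011111111111111111111
  ((e & d) | (c | a)) = 00011111000111111111111111111111
  ~b = 11111111000000001111111100000000
  (d | ~b) = 11111111001100111111111100110011
  ~e = 10101010101010101010101010101010
  ((d | ~b) | ~e) = 11111111101110111111111110111011
  ~c = 11110000111100001111000011110000
  (((d | ~b) | ~e) & ~c) = 11110000101100001111000010110000
  (((e & d) | (c | a)) | (((d | ~b) | ~e) & ~c)) = 11111111101111111111111111111111

(((e & d) | (c | a)) | (((d | ~b) | ~e) & ~c))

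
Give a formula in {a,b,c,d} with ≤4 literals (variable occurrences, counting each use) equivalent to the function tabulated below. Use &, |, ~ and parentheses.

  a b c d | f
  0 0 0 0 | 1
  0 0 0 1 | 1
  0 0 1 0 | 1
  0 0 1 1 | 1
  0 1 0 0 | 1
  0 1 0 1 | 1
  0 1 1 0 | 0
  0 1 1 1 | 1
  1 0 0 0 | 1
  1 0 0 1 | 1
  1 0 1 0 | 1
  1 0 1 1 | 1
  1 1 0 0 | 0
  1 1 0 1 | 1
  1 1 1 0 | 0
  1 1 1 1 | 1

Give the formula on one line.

  ~c = 1100110011001100
  ~a = 1111111100000000
  (~c & ~a) = 1100110000000000
  ((~c & ~a) | d) = 1101110101010101
  ~b = 1111000011110000
  (((~c & ~a) | d) | ~b) = 1111110111110101

(((~c & ~a) | d) | ~b)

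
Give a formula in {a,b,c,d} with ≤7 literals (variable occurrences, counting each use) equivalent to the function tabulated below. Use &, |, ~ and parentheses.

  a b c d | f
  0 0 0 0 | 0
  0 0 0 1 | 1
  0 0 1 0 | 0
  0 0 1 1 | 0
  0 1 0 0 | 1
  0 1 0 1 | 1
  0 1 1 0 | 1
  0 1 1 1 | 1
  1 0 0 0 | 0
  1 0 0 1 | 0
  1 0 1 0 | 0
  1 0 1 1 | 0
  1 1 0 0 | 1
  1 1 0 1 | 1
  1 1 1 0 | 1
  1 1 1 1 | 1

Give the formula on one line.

(((~a & d) & (~c & d)) | b)

  ~a = 1111111100000000
  (~a & d) = 0101010100000000
  ~c = 1100110011001100
  (~c & d) = 0100010001000100
  ((~a & d) & (~c & d)) = 0100010000000000
  (((~a & d) & (~c & d)) | b) = 0100111100001111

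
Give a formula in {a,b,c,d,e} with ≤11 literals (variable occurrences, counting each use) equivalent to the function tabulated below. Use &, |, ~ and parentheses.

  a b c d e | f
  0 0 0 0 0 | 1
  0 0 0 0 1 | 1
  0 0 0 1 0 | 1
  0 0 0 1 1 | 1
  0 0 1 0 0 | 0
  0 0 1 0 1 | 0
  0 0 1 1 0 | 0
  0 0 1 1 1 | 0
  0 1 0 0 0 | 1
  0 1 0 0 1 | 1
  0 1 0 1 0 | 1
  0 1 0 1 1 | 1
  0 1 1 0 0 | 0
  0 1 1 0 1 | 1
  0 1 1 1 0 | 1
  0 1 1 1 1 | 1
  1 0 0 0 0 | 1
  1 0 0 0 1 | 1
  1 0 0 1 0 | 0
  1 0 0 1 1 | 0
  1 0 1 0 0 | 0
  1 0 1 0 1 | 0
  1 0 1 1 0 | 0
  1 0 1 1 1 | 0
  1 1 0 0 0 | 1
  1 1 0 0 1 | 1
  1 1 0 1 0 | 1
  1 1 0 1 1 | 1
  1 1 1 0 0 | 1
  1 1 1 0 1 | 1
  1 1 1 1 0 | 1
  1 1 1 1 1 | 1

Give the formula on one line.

  (d & b) = 00000000001100110000000000110011
  (a | e) = 01010101010101011111111111111111
  ((a | e) & b) = 00000000010101010000000011111111
  (c & ((a | e) & b)) = 00000000000001010000000000001111
  ((d & b) | (c & ((a | e) & b))) = 00000000001101110000000000111111
  ~a = 11111111111111110000000000000000
  ~d = 11001100110011001100110011001100
  (~a | ~d) = 11111111111111111100110011001100
  ~c = 11110000111100001111000011110000
  ((~a | ~d) & ~c) = 11110000111100001100000011000000
  (((d & b) | (c & ((a | e) & b))) | ((~a | ~d) & ~c)) = 11110000111101111100000011111111

(((d & b) | (c & ((a | e) & b))) | ((~a | ~d) & ~c))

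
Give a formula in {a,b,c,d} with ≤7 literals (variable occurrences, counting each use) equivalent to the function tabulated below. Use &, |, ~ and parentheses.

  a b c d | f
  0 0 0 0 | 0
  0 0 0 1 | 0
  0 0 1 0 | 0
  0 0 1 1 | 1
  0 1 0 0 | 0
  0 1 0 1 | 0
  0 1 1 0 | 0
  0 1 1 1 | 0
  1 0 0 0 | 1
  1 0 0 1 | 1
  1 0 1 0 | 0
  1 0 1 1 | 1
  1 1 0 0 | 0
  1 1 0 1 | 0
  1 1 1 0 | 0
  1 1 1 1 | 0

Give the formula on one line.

  (b | c) = 0011111100111111
  ((b | c) | a) = 0011111111111111
  ~c = 1100110011001100
  (d | ~c) = 1101110111011101
  (((b | c) | a) & (d | ~c)) = 0001110111011101
  ~b = 1111000011110000
  ((((b | c) | a) & (d | ~c)) & ~b) = 0001000011010000

((((b | c) | a) & (d | ~c)) & ~b)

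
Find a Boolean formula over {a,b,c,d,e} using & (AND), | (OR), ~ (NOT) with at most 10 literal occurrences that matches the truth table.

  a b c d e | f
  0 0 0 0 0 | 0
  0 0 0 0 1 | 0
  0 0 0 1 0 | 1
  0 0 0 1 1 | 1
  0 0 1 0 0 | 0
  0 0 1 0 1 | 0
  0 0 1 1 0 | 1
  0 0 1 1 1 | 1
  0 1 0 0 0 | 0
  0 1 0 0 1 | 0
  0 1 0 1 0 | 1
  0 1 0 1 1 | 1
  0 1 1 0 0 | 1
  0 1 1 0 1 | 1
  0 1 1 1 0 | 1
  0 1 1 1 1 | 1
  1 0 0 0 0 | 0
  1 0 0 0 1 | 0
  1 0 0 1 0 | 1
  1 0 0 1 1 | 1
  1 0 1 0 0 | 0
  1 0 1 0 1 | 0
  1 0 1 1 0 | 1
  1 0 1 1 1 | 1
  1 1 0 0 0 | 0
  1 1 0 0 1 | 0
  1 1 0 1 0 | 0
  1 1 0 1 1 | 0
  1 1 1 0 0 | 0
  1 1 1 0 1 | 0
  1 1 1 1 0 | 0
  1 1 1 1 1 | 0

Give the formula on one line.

((b | d) & ((~a | ~b) & (~b | (d | c))))

  (b | d) = 00110011111111110011001111111111
  ~a = 11111111111111110000000000000000
  ~b = 11111111000000001111111100000000
  (~a | ~b) = 11111111111111111111111100000000
  (d | c) = 00111111001111110011111100111111
  (~b | (d | c)) = 11111111001111111111111100111111
  ((~a | ~b) & (~b | (d | c))) = 11111111001111111111111100000000
  ((b | d) & ((~a | ~b) & (~b | (d | c)))) = 00110011001111110011001100000000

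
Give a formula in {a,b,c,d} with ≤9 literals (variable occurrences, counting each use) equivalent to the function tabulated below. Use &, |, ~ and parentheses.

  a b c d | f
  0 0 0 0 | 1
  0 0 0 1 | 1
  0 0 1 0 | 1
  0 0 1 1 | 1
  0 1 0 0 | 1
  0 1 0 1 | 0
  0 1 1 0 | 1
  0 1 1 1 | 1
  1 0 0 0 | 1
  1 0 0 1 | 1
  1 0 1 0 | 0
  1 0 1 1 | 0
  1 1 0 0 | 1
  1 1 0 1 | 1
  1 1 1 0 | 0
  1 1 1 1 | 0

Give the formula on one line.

  ~c = 1100110011001100
  ~d = 1010101010101010
  (~d | c) = 1011101110111011
  ~a = 1111111100000000
  ((~d | c) & ~a) = 1011101100000000
  (~c | ((~d | c) & ~a)) = 1111111111001100
  ~b = 1111000011110000
  (~b | ~d) = 1111101011111010
  ((~b | ~d) & ~c) = 1100100011001000
  (a | c) = 0011001111111111
  (((~b | ~d) & ~c) | (a | c)) = 1111101111111111
  ((~c | ((~d | c) & ~a)) & (((~b | ~d) & ~c) | (a | c))) = 1111101111001100

((~c | ((~d | c) & ~a)) & (((~b | ~d) & ~c) | (a | c)))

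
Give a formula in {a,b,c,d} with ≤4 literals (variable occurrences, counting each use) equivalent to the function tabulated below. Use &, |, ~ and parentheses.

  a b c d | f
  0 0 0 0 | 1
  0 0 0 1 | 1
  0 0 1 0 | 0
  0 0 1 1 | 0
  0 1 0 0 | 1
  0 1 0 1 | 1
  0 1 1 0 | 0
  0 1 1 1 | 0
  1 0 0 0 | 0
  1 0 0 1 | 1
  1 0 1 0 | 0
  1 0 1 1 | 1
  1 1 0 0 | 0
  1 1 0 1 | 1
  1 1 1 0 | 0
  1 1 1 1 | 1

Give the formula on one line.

((a & d) | (~c & ~a))

  (a & d) = 0000000001010101
  ~c = 1100110011001100
  ~a = 1111111100000000
  (~c & ~a) = 1100110000000000
  ((a & d) | (~c & ~a)) = 1100110001010101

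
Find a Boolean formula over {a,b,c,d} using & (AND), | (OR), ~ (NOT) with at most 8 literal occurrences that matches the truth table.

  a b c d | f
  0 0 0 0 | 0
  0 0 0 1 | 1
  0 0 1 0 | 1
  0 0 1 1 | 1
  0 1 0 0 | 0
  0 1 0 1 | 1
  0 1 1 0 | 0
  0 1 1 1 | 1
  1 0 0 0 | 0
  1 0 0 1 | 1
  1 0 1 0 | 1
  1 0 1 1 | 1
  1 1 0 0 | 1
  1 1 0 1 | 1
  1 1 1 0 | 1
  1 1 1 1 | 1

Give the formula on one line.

  ~b = 1111000011110000
  (c & ~b) = 0011000000110000
  (a & b) = 0000000000001111
  (d | (a & b)) = 0101010101011111
  ((c & ~b) | (d | (a & b))) = 0111010101111111

((c & ~b) | (d | (a & b)))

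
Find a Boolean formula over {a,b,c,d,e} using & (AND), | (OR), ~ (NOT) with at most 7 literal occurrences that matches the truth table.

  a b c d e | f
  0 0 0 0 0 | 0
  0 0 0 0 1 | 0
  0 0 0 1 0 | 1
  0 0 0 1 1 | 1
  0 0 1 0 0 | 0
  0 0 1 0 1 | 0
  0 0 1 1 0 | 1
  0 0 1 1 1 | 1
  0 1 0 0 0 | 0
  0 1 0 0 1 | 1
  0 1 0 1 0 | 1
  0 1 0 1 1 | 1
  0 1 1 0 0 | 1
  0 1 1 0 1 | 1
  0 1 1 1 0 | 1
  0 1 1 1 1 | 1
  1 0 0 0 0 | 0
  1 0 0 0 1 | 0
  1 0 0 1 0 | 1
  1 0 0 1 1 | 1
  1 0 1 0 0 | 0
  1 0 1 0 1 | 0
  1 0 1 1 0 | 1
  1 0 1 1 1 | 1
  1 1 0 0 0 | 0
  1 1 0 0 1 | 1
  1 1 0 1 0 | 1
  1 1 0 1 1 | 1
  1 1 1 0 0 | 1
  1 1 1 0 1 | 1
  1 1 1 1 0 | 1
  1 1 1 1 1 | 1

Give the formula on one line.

((d | b) & (e | (c | d)))

  (d | b) = 00110011111111110011001111111111
  (c | d) = 00111111001111110011111100111111
  (e | (c | d)) = 01111111011111110111111101111111
  ((d | b) & (e | (c | d))) = 00110011011111110011001101111111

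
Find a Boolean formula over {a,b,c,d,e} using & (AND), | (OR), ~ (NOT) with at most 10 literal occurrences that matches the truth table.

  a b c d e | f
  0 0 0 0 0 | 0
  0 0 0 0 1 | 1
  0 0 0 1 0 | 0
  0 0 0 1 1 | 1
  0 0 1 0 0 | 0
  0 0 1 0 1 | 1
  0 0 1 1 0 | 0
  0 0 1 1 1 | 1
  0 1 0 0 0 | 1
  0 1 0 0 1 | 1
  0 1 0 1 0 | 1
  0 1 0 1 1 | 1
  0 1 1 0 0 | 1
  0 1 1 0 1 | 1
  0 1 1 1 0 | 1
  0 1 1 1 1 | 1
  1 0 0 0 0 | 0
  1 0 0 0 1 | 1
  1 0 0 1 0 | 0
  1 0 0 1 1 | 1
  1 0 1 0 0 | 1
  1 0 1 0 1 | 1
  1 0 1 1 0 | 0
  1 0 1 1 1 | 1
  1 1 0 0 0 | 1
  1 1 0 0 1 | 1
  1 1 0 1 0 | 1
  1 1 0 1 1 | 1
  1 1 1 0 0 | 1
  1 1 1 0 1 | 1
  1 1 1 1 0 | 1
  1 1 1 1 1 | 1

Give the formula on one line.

  (b | e) = 01010101111111110101010111111111
  (c | b) = 00001111111111110000111111111111
  ~a = 11111111111111110000000000000000
  (~a & c) = 00001111000011110000000000000000
  ~d = 11001100110011001100110011001100
  (b | ~d) = 11001100111111111100110011111111
  ((~a & c) | (b | ~d)) = 11001111111111111100110011111111
  (a & ((~a & c) | (b | ~d))) = 00000000000000001100110011111111
  ((c | b) & (a & ((~a & c) | (b | ~d)))) = 00000000000000000000110011111111
  ((b | e) | ((c | b) & (a & ((~a & c) | (b | ~d))))) = 01010101111111110101110111111111

((b | e) | ((c | b) & (a & ((~a & c) | (b | ~d)))))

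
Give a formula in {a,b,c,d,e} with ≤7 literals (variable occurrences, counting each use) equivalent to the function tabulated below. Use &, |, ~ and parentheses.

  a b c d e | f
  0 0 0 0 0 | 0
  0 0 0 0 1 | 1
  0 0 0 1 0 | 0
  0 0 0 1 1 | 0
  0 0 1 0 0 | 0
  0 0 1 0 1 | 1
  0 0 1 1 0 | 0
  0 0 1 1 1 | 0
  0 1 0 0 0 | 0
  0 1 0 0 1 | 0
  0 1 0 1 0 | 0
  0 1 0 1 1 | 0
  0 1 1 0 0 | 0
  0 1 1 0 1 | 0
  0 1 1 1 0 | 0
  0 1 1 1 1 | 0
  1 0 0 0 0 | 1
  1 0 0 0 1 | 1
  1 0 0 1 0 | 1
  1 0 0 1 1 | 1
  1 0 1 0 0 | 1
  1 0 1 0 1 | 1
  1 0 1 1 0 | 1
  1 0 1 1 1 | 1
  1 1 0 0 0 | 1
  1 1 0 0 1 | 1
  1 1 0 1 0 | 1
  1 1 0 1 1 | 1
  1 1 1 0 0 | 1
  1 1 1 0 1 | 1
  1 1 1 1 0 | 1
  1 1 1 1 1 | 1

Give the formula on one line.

  ~d = 11001100110011001100110011001100
  ~b = 11111111000000001111111100000000
  (e & ~b) = 01010101000000000101010100000000
  (~d & (e & ~b)) = 01000100000000000100010000000000
  ((~d & (e & ~b)) | a) = 01000100000000001111111111111111

((~d & (e & ~b)) | a)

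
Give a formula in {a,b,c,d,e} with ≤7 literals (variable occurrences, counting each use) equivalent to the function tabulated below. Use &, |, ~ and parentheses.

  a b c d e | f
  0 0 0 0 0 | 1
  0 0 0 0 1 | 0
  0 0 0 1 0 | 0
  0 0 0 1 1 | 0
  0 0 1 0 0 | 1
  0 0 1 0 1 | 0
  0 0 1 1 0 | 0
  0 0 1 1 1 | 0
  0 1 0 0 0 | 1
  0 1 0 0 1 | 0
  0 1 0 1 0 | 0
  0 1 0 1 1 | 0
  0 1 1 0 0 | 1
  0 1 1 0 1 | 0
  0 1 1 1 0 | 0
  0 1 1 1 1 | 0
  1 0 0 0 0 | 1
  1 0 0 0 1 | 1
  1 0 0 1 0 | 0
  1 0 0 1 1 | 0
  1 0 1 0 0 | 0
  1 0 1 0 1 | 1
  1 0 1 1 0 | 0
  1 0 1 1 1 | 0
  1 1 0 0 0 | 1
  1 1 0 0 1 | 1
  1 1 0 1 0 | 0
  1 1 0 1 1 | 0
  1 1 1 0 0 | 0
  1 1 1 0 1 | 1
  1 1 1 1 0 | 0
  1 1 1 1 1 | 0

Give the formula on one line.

(((e | ~c) | ~a) & (~d & (~e | a)))

  ~c = 11110000111100001111000011110000
  (e | ~c) = 11110101111101011111010111110101
  ~a = 11111111111111110000000000000000
  ((e | ~c) | ~a) = 11111111111111111111010111110101
  ~d = 11001100110011001100110011001100
  ~e = 10101010101010101010101010101010
  (~e | a) = 10101010101010101111111111111111
  (~d & (~e | a)) = 10001000100010001100110011001100
  (((e | ~c) | ~a) & (~d & (~e | a))) = 10001000100010001100010011000100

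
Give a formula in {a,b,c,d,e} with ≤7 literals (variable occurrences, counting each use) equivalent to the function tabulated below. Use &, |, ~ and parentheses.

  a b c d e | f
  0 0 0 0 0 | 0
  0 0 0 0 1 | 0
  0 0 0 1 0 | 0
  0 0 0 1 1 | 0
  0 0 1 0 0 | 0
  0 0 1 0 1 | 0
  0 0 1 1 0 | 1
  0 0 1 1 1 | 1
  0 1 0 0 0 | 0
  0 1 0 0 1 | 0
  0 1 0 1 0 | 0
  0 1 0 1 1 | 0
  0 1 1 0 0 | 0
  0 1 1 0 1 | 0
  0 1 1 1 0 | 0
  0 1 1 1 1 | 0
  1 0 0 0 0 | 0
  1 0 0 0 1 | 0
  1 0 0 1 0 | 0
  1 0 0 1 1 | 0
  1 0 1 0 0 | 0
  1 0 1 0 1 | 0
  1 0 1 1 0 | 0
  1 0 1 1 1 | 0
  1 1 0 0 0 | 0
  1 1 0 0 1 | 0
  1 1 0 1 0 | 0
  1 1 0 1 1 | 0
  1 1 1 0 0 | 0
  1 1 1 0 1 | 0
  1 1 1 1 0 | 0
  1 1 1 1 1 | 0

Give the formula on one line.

(((~b & c) & d) & ~a)

  ~b = 11111111000000001111111100000000
  (~b & c) = 00001111000000000000111100000000
  ((~b & c) & d) = 00000011000000000000001100000000
  ~a = 11111111111111110000000000000000
  (((~b & c) & d) & ~a) = 00000011000000000000000000000000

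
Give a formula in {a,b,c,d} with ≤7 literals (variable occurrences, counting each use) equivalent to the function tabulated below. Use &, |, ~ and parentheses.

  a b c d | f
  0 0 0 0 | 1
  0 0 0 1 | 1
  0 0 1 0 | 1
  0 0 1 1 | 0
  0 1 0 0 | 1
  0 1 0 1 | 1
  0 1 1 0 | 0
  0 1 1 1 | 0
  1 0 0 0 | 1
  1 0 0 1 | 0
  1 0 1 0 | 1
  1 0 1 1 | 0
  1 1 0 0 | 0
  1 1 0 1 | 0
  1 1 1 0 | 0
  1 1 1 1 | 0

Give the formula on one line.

((~b & ~d) | (~c & ~a))

  ~b = 1111000011110000
  ~d = 1010101010101010
  (~b & ~d) = 1010000010100000
  ~c = 1100110011001100
  ~a = 1111111100000000
  (~c & ~a) = 1100110000000000
  ((~b & ~d) | (~c & ~a)) = 1110110010100000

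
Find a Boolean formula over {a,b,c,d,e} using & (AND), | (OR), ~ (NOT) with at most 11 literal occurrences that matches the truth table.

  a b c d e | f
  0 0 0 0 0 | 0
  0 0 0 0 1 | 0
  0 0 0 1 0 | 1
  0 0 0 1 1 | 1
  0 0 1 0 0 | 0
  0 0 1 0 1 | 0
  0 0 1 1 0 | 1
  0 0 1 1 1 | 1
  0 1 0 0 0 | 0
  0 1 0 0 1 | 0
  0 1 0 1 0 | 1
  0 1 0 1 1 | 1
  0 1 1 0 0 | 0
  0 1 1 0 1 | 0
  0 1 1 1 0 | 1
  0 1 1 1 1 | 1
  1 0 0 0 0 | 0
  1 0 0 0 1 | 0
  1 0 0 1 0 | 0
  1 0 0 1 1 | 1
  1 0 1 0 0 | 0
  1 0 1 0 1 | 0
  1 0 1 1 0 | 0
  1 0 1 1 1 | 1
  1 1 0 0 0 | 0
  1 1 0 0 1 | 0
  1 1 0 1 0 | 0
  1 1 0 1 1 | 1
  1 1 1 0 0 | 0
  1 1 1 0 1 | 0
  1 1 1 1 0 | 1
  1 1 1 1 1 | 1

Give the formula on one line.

  ~c = 11110000111100001111000011110000
  (~c | d) = 11110011111100111111001111110011
  ((~c | d) & c) = 00000011000000110000001100000011
  (b & ((~c | d) & c)) = 00000000000000110000000000000011
  (e | (b & ((~c | d) & c))) = 01010101010101110101010101010111
  ~a = 11111111111111110000000000000000
  (d & ~a) = 00110011001100110000000000000000
  ((e | (b & ((~c | d) & c))) | (d & ~a)) = 01110111011101110101010101010111
  (d & ((e | (b & ((~c | d) & c))) | (d & ~a))) = 00110011001100110001000100010011

(d & ((e | (b & ((~c | d) & c))) | (d & ~a)))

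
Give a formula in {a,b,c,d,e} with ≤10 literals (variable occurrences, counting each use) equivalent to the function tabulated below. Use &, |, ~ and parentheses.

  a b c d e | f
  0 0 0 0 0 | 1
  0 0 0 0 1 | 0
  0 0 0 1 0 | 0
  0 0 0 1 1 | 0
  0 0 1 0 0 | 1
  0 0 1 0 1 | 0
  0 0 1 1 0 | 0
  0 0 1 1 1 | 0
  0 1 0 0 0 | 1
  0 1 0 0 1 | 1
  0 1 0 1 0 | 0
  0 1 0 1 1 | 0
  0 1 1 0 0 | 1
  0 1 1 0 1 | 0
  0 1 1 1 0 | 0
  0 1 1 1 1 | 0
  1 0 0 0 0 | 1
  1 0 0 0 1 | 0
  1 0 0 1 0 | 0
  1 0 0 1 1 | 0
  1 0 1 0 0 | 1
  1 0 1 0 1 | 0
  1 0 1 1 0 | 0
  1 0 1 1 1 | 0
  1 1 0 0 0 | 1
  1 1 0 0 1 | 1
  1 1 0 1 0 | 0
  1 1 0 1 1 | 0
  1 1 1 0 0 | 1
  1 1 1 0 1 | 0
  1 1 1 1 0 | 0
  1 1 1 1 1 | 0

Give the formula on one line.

  ~d = 11001100110011001100110011001100
  (b & ~d) = 00000000110011000000000011001100
  (b & e) = 00000000010101010000000001010101
  ~c = 11110000111100001111000011110000
  ((b & e) & ~c) = 00000000010100000000000001010000
  ((b & ~d) & ((b & e) & ~c)) = 00000000010000000000000001000000
  ~e = 10101010101010101010101010101010
  (((b & ~d) & ((b & e) & ~c)) | ~e) = 10101010111010101010101011101010
  ((((b & ~d) & ((b & e) & ~c)) | ~e) & ~d) = 10001000110010001000100011001000

((((b & ~d) & ((b & e) & ~c)) | ~e) & ~d)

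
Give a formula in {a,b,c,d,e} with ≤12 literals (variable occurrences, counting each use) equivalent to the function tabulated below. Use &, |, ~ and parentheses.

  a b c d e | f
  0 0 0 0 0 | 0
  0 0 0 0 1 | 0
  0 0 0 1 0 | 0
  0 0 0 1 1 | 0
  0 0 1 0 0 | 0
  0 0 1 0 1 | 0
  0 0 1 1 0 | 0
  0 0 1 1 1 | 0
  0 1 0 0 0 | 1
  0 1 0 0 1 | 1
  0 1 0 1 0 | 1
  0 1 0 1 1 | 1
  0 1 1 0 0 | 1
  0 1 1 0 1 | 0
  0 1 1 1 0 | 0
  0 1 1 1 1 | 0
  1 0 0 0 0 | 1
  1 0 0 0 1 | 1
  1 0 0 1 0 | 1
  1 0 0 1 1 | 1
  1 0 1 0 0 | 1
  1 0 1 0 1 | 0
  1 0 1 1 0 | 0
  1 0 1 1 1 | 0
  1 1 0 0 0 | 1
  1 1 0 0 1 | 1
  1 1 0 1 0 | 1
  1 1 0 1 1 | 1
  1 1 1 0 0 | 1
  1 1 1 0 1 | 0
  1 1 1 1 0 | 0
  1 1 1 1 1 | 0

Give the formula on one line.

  ~d = 11001100110011001100110011001100
  ~c = 11110000111100001111000011110000
  (~d | ~c) = 11111100111111001111110011111100
  (b | a) = 00000000111111111111111111111111
  ((~d | ~c) & (b | a)) = 00000000111111001111110011111100
  (d | ~c) = 11110011111100111111001111110011
  (a & d) = 00000000000000000011001100110011
  ~e = 10101010101010101010101010101010
  ((a & d) | ~e) = 10101010101010101011101110111011
  ((d | ~c) | ((a & d) | ~e)) = 11111011111110111111101111111011
  (((~d | ~c) & (b | a)) & ((d | ~c) | ((a & d) | ~e))) = 00000000111110001111100011111000

(((~d | ~c) & (b | a)) & ((d | ~c) | ((a & d) | ~e)))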